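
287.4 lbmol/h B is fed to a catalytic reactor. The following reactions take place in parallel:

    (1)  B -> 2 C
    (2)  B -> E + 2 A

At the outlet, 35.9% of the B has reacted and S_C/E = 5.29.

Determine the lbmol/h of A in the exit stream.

Conversion of B: B consumed = 0.359 × 287.4 = 103.2 lbmol/h = 1ξ₁ + 1ξ₂.
Selectivity: 2ξ₁ / (1ξ₂) = 5.29 → ξ₁ = 2.645 ξ₂.
Substitute: (1·2.645 + 1) ξ₂ = 103.2 → ξ₂ = 28.31 lbmol/h, ξ₁ = 74.87 lbmol/h.
Outlet amounts (n = n₀ + Σ ν·ξ):
  B: 287.4 − 1(74.87) − 1(28.31) = 184.2
  C: 0 + 2(74.87) = 149.7
  E: 0 + 1(28.31) = 28.31
  A: 0 + 2(28.31) = 56.61

56.6 lbmol/h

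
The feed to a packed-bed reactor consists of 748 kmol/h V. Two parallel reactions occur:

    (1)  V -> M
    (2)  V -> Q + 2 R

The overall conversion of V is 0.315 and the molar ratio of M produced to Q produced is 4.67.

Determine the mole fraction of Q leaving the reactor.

0.05

Conversion of V: V consumed = 0.315 × 748 = 235.6 kmol/h = 1ξ₁ + 1ξ₂.
Selectivity: 1ξ₁ / (1ξ₂) = 4.67 → ξ₁ = 4.67 ξ₂.
Substitute: (1·4.67 + 1) ξ₂ = 235.6 → ξ₂ = 41.56 kmol/h, ξ₁ = 194.1 kmol/h.
Outlet amounts (n = n₀ + Σ ν·ξ):
  V: 748 − 1(194.1) − 1(41.56) = 512.4
  M: 0 + 1(194.1) = 194.1
  Q: 0 + 1(41.56) = 41.56
  R: 0 + 2(41.56) = 83.11
Total out = 831.1 kmol/h; y_Q = 41.56 / 831.1 = 0.05.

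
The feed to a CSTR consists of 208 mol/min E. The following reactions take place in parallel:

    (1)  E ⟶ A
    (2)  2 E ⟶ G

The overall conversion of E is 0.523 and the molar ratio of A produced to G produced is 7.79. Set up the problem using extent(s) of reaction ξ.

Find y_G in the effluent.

Conversion of E: E consumed = 0.523 × 208 = 108.8 mol/min = 1ξ₁ + 2ξ₂.
Selectivity: 1ξ₁ / (1ξ₂) = 7.79 → ξ₁ = 7.79 ξ₂.
Substitute: (1·7.79 + 2) ξ₂ = 108.8 → ξ₂ = 11.11 mol/min, ξ₁ = 86.56 mol/min.
Outlet amounts (n = n₀ + Σ ν·ξ):
  E: 208 − 1(86.56) − 2(11.11) = 99.22
  A: 0 + 1(86.56) = 86.56
  G: 0 + 1(11.11) = 11.11
Total out = 196.9 mol/min; y_G = 11.11 / 196.9 = 0.05644.

0.0564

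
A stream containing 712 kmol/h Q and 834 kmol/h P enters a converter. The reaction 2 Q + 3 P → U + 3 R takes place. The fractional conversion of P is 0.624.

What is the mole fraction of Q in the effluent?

0.266

P reacted = 0.624 × 834 = 520.4 kmol/h; ν_P = −3, so ξ = 520.4/3 = 173.5 kmol/h.
Outlet amounts (n = n₀ + ν ξ):
  Q: 712 − 2(173.5) = 365.1
  P: 834 − 3(173.5) = 313.6
  U: 0 + 1(173.5) = 173.5
  R: 0 + 3(173.5) = 520.4
Total out = 1373 kmol/h; y_Q = 365.1 / 1373 = 0.266.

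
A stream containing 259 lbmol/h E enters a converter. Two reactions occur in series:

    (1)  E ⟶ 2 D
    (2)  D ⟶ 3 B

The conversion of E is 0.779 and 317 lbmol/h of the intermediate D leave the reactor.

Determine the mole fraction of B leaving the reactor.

Conversion of E: E consumed = 1ξ₁ = 0.779 × 259 → ξ₁ = 201.8 lbmol/h.
D balance: n_D = 0 + 2ξ₁ − 1ξ₂ = 317 → ξ₂ = (2·201.8 − 317)/1 = 86.52 lbmol/h.
Outlet amounts (n = n₀ + Σ ν·ξ):
  E: 259 − 1(201.8) = 57.24
  D: 0 + 2(201.8) − 1(86.52) = 317
  B: 0 + 3(86.52) = 259.6
Total out = 633.8 lbmol/h; y_B = 259.6 / 633.8 = 0.4095.

0.41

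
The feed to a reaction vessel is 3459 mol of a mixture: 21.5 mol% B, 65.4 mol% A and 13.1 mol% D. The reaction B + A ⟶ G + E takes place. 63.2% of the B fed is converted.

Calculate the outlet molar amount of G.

470 mol

B reacted = 0.632 × 743.7 = 470 mol; ν_B = −1, so ξ = 470/1 = 470 mol.
Outlet amounts (n = n₀ + ν ξ):
  B: 743.7 − 1(470) = 273.7
  A: 2262 − 1(470) = 1792
  G: 0 + 1(470) = 470
  E: 0 + 1(470) = 470
  D: 453.1 (inert)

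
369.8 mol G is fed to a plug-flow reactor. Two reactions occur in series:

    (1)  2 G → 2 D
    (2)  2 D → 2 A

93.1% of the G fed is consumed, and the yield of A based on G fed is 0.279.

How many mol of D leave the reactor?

Conversion of G: G consumed = 2ξ₁ = 0.931 × 369.8 → ξ₁ = 172.1 mol.
Yield of A: 2ξ₂ / 369.8 = 0.279 → ξ₂ = 51.59 mol.
Outlet amounts (n = n₀ + Σ ν·ξ):
  G: 369.8 − 2(172.1) = 25.52
  D: 0 + 2(172.1) − 2(51.59) = 241.1
  A: 0 + 2(51.59) = 103.2

241 mol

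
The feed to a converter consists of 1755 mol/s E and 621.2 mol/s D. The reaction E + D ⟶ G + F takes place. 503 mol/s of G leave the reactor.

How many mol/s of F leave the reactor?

For G: n = n₀ + 1ξ → 503 = 0 + 1ξ, giving ξ = 503 mol/s.
Outlet amounts (n = n₀ + ν ξ):
  E: 1755 − 1(503) = 1252
  D: 621.2 − 1(503) = 118.2
  G: 0 + 1(503) = 503
  F: 0 + 1(503) = 503

503 mol/s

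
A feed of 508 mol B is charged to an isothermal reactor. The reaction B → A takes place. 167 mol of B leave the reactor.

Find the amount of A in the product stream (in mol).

For B: n = n₀ − 1ξ → 167 = 508 − 1ξ, giving ξ = 341 mol.
Outlet amounts (n = n₀ + ν ξ):
  B: 508 − 1(341) = 167
  A: 0 + 1(341) = 341

341 mol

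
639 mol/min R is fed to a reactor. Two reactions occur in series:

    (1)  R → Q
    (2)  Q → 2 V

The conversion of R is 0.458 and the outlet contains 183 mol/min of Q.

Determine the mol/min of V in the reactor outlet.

219 mol/min

Conversion of R: R consumed = 1ξ₁ = 0.458 × 639 → ξ₁ = 292.7 mol/min.
Q balance: n_Q = 0 + 1ξ₁ − 1ξ₂ = 183 → ξ₂ = (1·292.7 − 183)/1 = 109.7 mol/min.
Outlet amounts (n = n₀ + Σ ν·ξ):
  R: 639 − 1(292.7) = 346.3
  Q: 0 + 1(292.7) − 1(109.7) = 183
  V: 0 + 2(109.7) = 219.3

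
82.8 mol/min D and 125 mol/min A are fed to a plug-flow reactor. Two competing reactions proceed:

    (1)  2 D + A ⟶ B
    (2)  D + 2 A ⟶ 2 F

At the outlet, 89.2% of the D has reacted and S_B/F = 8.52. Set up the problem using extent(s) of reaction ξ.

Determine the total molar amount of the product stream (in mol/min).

134 mol/min

Conversion of D: D consumed = 0.892 × 82.8 = 73.86 mol/min = 2ξ₁ + 1ξ₂.
Selectivity: 1ξ₁ / (2ξ₂) = 8.52 → ξ₁ = 17.04 ξ₂.
Substitute: (2·17.04 + 1) ξ₂ = 73.86 → ξ₂ = 2.105 mol/min, ξ₁ = 35.88 mol/min.
Outlet amounts (n = n₀ + Σ ν·ξ):
  D: 82.8 − 2(35.88) − 1(2.105) = 8.942
  A: 125 − 1(35.88) − 2(2.105) = 84.91
  B: 0 + 1(35.88) = 35.88
  F: 0 + 2(2.105) = 4.211
Total out = 8.942 + 84.91 + 35.88 + 4.211 = 133.9 mol/min.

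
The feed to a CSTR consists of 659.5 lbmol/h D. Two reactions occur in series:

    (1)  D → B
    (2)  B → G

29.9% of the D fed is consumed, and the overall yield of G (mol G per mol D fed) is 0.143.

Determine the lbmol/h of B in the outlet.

Conversion of D: D consumed = 1ξ₁ = 0.299 × 659.5 → ξ₁ = 197.2 lbmol/h.
Yield of G: 1ξ₂ / 659.5 = 0.143 → ξ₂ = 94.31 lbmol/h.
Outlet amounts (n = n₀ + Σ ν·ξ):
  D: 659.5 − 1(197.2) = 462.3
  B: 0 + 1(197.2) − 1(94.31) = 102.9
  G: 0 + 1(94.31) = 94.31

103 lbmol/h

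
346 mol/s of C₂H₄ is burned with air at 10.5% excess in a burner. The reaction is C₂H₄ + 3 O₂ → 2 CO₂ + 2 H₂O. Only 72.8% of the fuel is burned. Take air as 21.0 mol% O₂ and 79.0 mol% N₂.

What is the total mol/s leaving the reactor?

5810 mol/s

Stoichiometric O₂ = 3 × 346 = 1038 mol/s; O₂ fed = 1038 × 1.105 = 1147 mol/s.
N₂ fed = 1147 × 79/21 = 4315 mol/s.
Fuel reacted = 0.728 × 346 → ξ = 251.9 mol/s.
Outlet (n = n₀ + ν ξ):
  C₂H₄: 346 − 1(251.9) = 94.11
  O₂: 1147 − 3(251.9) = 391.3
  N₂: 4315 (inert)
  CO₂: 0 + 2(251.9) = 503.8
  H₂O: 0 + 2(251.9) = 503.8
Total out = 94.11 + 391.3 + 4315 + 503.8 + 503.8 = 5808 mol/s.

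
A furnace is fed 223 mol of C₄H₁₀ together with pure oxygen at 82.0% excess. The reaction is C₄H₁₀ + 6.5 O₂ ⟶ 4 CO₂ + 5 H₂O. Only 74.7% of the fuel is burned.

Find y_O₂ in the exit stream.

0.5

Stoichiometric O₂ = 6.5 × 223 = 1450 mol; O₂ fed = 1450 × 1.820 = 2638 mol.
Fuel reacted = 0.747 × 223 → ξ = 166.6 mol.
Outlet (n = n₀ + ν ξ):
  C₄H₁₀: 223 − 1(166.6) = 56.42
  O₂: 2638 − 6.5(166.6) = 1555
  CO₂: 0 + 4(166.6) = 666.3
  H₂O: 0 + 5(166.6) = 832.9
Total out = 3111 mol; y_O₂ = 1555 / 3111 = 0.4999.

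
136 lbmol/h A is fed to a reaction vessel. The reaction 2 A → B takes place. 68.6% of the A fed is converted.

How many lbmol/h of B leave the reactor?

46.6 lbmol/h

A reacted = 0.686 × 136 = 93.3 lbmol/h; ν_A = −2, so ξ = 93.3/2 = 46.65 lbmol/h.
Outlet amounts (n = n₀ + ν ξ):
  A: 136 − 2(46.65) = 42.7
  B: 0 + 1(46.65) = 46.65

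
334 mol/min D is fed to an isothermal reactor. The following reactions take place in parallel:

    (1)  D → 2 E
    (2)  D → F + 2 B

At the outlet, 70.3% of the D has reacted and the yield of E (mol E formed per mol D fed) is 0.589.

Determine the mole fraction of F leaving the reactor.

0.193

Yield of E: 2ξ₁ / 334 = 0.589 → ξ₁ = 98.36 mol/min.
Conversion of D: 1ξ₁ + 1ξ₂ = 0.703 × 334 = 234.8 → ξ₂ = 136.4 mol/min.
Outlet amounts (n = n₀ + Σ ν·ξ):
  D: 334 − 1(98.36) − 1(136.4) = 99.2
  E: 0 + 2(98.36) = 196.7
  F: 0 + 1(136.4) = 136.4
  B: 0 + 2(136.4) = 272.9
Total out = 705.2 mol/min; y_F = 136.4 / 705.2 = 0.1935.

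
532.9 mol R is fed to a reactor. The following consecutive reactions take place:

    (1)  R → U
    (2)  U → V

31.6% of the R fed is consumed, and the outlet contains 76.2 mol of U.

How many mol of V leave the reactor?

Conversion of R: R consumed = 1ξ₁ = 0.316 × 532.9 → ξ₁ = 168.4 mol.
U balance: n_U = 0 + 1ξ₁ − 1ξ₂ = 76.2 → ξ₂ = (1·168.4 − 76.2)/1 = 92.2 mol.
Outlet amounts (n = n₀ + Σ ν·ξ):
  R: 532.9 − 1(168.4) = 364.5
  U: 0 + 1(168.4) − 1(92.2) = 76.2
  V: 0 + 1(92.2) = 92.2

92.2 mol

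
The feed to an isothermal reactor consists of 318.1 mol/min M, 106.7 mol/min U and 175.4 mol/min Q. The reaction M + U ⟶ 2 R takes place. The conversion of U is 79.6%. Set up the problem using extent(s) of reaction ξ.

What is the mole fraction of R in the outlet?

U reacted = 0.796 × 106.7 = 84.93 mol/min; ν_U = −1, so ξ = 84.93/1 = 84.93 mol/min.
Outlet amounts (n = n₀ + ν ξ):
  M: 318.1 − 1(84.93) = 233.2
  U: 106.7 − 1(84.93) = 21.77
  R: 0 + 2(84.93) = 169.9
  Q: 175.4 (inert)
Total out = 600.2 mol/min; y_R = 169.9 / 600.2 = 0.283.

0.283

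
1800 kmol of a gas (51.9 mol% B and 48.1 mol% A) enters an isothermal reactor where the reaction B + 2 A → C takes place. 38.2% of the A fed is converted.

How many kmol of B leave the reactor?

A reacted = 0.382 × 865.8 = 330.7 kmol; ν_A = −2, so ξ = 330.7/2 = 165.4 kmol.
Outlet amounts (n = n₀ + ν ξ):
  B: 934.2 − 1(165.4) = 768.8
  A: 865.8 − 2(165.4) = 535.1
  C: 0 + 1(165.4) = 165.4

769 kmol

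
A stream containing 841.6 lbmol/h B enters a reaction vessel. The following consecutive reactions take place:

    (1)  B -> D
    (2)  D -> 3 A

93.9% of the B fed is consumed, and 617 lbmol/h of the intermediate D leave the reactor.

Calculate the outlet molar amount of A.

520 lbmol/h

Conversion of B: B consumed = 1ξ₁ = 0.939 × 841.6 → ξ₁ = 790.3 lbmol/h.
D balance: n_D = 0 + 1ξ₁ − 1ξ₂ = 617 → ξ₂ = (1·790.3 − 617)/1 = 173.3 lbmol/h.
Outlet amounts (n = n₀ + Σ ν·ξ):
  B: 841.6 − 1(790.3) = 51.34
  D: 0 + 1(790.3) − 1(173.3) = 617
  A: 0 + 3(173.3) = 519.8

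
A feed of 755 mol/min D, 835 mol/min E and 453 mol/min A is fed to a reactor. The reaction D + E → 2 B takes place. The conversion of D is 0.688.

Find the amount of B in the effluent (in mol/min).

D reacted = 0.688 × 755 = 519.4 mol/min; ν_D = −1, so ξ = 519.4/1 = 519.4 mol/min.
Outlet amounts (n = n₀ + ν ξ):
  D: 755 − 1(519.4) = 235.6
  E: 835 − 1(519.4) = 315.6
  B: 0 + 2(519.4) = 1039
  A: 453 (inert)

1040 mol/min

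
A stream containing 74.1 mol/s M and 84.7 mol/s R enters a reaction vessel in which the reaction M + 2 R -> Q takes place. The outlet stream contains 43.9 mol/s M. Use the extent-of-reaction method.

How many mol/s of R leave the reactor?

24.3 mol/s

For M: n = n₀ − 1ξ → 43.9 = 74.1 − 1ξ, giving ξ = 30.2 mol/s.
Outlet amounts (n = n₀ + ν ξ):
  M: 74.1 − 1(30.2) = 43.9
  R: 84.7 − 2(30.2) = 24.3
  Q: 0 + 1(30.2) = 30.2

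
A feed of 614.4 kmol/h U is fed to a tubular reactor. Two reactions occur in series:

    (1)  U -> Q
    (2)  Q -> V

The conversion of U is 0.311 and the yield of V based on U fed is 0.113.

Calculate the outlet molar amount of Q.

122 kmol/h

Conversion of U: U consumed = 1ξ₁ = 0.311 × 614.4 → ξ₁ = 191.1 kmol/h.
Yield of V: 1ξ₂ / 614.4 = 0.113 → ξ₂ = 69.43 kmol/h.
Outlet amounts (n = n₀ + Σ ν·ξ):
  U: 614.4 − 1(191.1) = 423.3
  Q: 0 + 1(191.1) − 1(69.43) = 121.7
  V: 0 + 1(69.43) = 69.43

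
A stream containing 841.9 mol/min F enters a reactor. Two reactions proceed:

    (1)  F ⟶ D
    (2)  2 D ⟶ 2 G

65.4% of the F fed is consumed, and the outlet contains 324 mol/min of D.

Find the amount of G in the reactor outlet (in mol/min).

Conversion of F: F consumed = 1ξ₁ = 0.654 × 841.9 → ξ₁ = 550.6 mol/min.
D balance: n_D = 0 + 1ξ₁ − 2ξ₂ = 324 → ξ₂ = (1·550.6 − 324)/2 = 113.3 mol/min.
Outlet amounts (n = n₀ + Σ ν·ξ):
  F: 841.9 − 1(550.6) = 291.3
  D: 0 + 1(550.6) − 2(113.3) = 324
  G: 0 + 2(113.3) = 226.6

227 mol/min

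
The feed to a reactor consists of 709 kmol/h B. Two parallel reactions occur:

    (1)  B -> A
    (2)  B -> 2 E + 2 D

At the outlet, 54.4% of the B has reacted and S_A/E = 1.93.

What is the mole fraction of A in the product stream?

Conversion of B: B consumed = 0.544 × 709 = 385.7 kmol/h = 1ξ₁ + 1ξ₂.
Selectivity: 1ξ₁ / (2ξ₂) = 1.93 → ξ₁ = 3.86 ξ₂.
Substitute: (1·3.86 + 1) ξ₂ = 385.7 → ξ₂ = 79.36 kmol/h, ξ₁ = 306.3 kmol/h.
Outlet amounts (n = n₀ + Σ ν·ξ):
  B: 709 − 1(306.3) − 1(79.36) = 323.3
  A: 0 + 1(306.3) = 306.3
  E: 0 + 2(79.36) = 158.7
  D: 0 + 2(79.36) = 158.7
Total out = 947.1 kmol/h; y_A = 306.3 / 947.1 = 0.3235.

0.323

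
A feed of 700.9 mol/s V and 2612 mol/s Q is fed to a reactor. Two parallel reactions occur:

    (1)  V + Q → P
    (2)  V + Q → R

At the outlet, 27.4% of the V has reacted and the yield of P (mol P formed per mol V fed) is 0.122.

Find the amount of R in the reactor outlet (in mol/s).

Yield of P: 1ξ₁ / 700.9 = 0.122 → ξ₁ = 85.51 mol/s.
Conversion of V: 1ξ₁ + 1ξ₂ = 0.274 × 700.9 = 192 → ξ₂ = 106.5 mol/s.
Outlet amounts (n = n₀ + Σ ν·ξ):
  V: 700.9 − 1(85.51) − 1(106.5) = 508.9
  Q: 2612 − 1(85.51) − 1(106.5) = 2420
  P: 0 + 1(85.51) = 85.51
  R: 0 + 1(106.5) = 106.5

107 mol/s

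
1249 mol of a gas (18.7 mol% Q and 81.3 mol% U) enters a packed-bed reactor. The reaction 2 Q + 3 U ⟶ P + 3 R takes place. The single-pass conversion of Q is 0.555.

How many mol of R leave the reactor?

Q reacted = 0.555 × 233.6 = 129.6 mol; ν_Q = −2, so ξ = 129.6/2 = 64.81 mol.
Outlet amounts (n = n₀ + ν ξ):
  Q: 233.6 − 2(64.81) = 103.9
  U: 1015 − 3(64.81) = 821
  P: 0 + 1(64.81) = 64.81
  R: 0 + 3(64.81) = 194.4

194 mol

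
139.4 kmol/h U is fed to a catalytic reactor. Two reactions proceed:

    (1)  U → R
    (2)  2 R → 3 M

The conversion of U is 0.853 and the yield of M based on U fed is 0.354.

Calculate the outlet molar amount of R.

86 kmol/h

Conversion of U: U consumed = 1ξ₁ = 0.853 × 139.4 → ξ₁ = 118.9 kmol/h.
Yield of M: 3ξ₂ / 139.4 = 0.354 → ξ₂ = 16.45 kmol/h.
Outlet amounts (n = n₀ + Σ ν·ξ):
  U: 139.4 − 1(118.9) = 20.49
  R: 0 + 1(118.9) − 2(16.45) = 86.01
  M: 0 + 3(16.45) = 49.35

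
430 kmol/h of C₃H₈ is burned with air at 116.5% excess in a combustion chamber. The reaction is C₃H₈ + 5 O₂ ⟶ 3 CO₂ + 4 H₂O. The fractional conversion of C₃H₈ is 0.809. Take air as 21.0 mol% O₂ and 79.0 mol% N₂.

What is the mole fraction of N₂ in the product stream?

0.763

Stoichiometric O₂ = 5 × 430 = 2150 kmol/h; O₂ fed = 2150 × 2.165 = 4655 kmol/h.
N₂ fed = 4655 × 79/21 = 17510 kmol/h.
Fuel reacted = 0.809 × 430 → ξ = 347.9 kmol/h.
Outlet (n = n₀ + ν ξ):
  C₃H₈: 430 − 1(347.9) = 82.13
  O₂: 4655 − 5(347.9) = 2915
  N₂: 17510 (inert)
  CO₂: 0 + 3(347.9) = 1044
  H₂O: 0 + 4(347.9) = 1391
Total out = 22940 kmol/h; y_N₂ = 17510 / 22940 = 0.7632.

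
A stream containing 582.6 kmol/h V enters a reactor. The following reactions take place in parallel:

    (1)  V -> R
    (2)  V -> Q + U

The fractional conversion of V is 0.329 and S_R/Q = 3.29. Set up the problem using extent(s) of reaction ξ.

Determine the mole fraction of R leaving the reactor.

0.234

Conversion of V: V consumed = 0.329 × 582.6 = 191.7 kmol/h = 1ξ₁ + 1ξ₂.
Selectivity: 1ξ₁ / (1ξ₂) = 3.29 → ξ₁ = 3.29 ξ₂.
Substitute: (1·3.29 + 1) ξ₂ = 191.7 → ξ₂ = 44.68 kmol/h, ξ₁ = 147 kmol/h.
Outlet amounts (n = n₀ + Σ ν·ξ):
  V: 582.6 − 1(147) − 1(44.68) = 390.9
  R: 0 + 1(147) = 147
  Q: 0 + 1(44.68) = 44.68
  U: 0 + 1(44.68) = 44.68
Total out = 627.3 kmol/h; y_R = 147 / 627.3 = 0.2343.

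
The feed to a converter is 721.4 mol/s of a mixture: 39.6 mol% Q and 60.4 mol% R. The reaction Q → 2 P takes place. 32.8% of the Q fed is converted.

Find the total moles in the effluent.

Q reacted = 0.328 × 285.7 = 93.7 mol/s; ν_Q = −1, so ξ = 93.7/1 = 93.7 mol/s.
Outlet amounts (n = n₀ + ν ξ):
  Q: 285.7 − 1(93.7) = 192
  P: 0 + 2(93.7) = 187.4
  R: 435.7 (inert)
Total out = 192 + 187.4 + 435.7 = 815.1 mol/s.

815 mol/s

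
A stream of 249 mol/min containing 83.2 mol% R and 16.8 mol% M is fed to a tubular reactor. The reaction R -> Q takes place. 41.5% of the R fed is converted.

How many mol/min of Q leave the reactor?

86 mol/min

R reacted = 0.415 × 207.2 = 85.97 mol/min; ν_R = −1, so ξ = 85.97/1 = 85.97 mol/min.
Outlet amounts (n = n₀ + ν ξ):
  R: 207.2 − 1(85.97) = 121.2
  Q: 0 + 1(85.97) = 85.97
  M: 41.83 (inert)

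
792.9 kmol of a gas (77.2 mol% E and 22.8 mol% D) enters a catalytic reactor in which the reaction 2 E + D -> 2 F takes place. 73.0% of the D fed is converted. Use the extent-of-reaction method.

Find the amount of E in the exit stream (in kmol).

D reacted = 0.73 × 180.8 = 132 kmol; ν_D = −1, so ξ = 132/1 = 132 kmol.
Outlet amounts (n = n₀ + ν ξ):
  E: 612.1 − 2(132) = 348.2
  D: 180.8 − 1(132) = 48.81
  F: 0 + 2(132) = 263.9

348 kmol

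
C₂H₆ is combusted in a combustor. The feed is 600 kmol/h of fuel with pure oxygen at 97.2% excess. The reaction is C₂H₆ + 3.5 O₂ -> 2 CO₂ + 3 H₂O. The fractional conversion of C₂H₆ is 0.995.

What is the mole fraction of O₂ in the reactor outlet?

0.407

Stoichiometric O₂ = 3.5 × 600 = 2100 kmol/h; O₂ fed = 2100 × 1.972 = 4141 kmol/h.
Fuel reacted = 0.995 × 600 → ξ = 597 kmol/h.
Outlet (n = n₀ + ν ξ):
  C₂H₆: 600 − 1(597) = 3
  O₂: 4141 − 3.5(597) = 2052
  CO₂: 0 + 2(597) = 1194
  H₂O: 0 + 3(597) = 1791
Total out = 5040 kmol/h; y_O₂ = 2052 / 5040 = 0.4071.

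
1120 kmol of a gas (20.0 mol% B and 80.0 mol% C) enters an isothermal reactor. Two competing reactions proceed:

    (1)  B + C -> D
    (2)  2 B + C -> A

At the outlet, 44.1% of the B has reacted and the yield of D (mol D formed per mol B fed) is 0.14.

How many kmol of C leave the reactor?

831 kmol

Yield of D: 1ξ₁ / 224 = 0.14 → ξ₁ = 31.36 kmol.
Conversion of B: 1ξ₁ + 2ξ₂ = 0.441 × 224 = 98.78 → ξ₂ = 33.71 kmol.
Outlet amounts (n = n₀ + Σ ν·ξ):
  B: 224 − 1(31.36) − 2(33.71) = 125.2
  C: 896 − 1(31.36) − 1(33.71) = 830.9
  D: 0 + 1(31.36) = 31.36
  A: 0 + 1(33.71) = 33.71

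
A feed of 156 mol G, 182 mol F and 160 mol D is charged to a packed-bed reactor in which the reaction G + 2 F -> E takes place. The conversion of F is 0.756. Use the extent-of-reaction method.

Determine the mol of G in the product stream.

F reacted = 0.756 × 182 = 137.6 mol; ν_F = −2, so ξ = 137.6/2 = 68.8 mol.
Outlet amounts (n = n₀ + ν ξ):
  G: 156 − 1(68.8) = 87.2
  F: 182 − 2(68.8) = 44.41
  E: 0 + 1(68.8) = 68.8
  D: 160 (inert)

87.2 mol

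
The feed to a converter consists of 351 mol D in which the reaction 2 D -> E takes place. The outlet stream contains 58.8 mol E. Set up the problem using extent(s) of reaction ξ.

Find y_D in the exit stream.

0.799

For E: n = n₀ + 1ξ → 58.8 = 0 + 1ξ, giving ξ = 58.8 mol.
Outlet amounts (n = n₀ + ν ξ):
  D: 351 − 2(58.8) = 233.4
  E: 0 + 1(58.8) = 58.8
Total out = 292.2 mol; y_D = 233.4 / 292.2 = 0.7988.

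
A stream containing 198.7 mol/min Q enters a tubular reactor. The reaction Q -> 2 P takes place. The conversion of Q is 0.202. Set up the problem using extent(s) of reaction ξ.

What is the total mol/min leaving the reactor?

Q reacted = 0.202 × 198.7 = 40.14 mol/min; ν_Q = −1, so ξ = 40.14/1 = 40.14 mol/min.
Outlet amounts (n = n₀ + ν ξ):
  Q: 198.7 − 1(40.14) = 158.6
  P: 0 + 2(40.14) = 80.27
Total out = 158.6 + 80.27 = 238.8 mol/min.

239 mol/min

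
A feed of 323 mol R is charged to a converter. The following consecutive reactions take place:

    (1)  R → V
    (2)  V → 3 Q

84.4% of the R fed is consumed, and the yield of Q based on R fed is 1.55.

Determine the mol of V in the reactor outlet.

Conversion of R: R consumed = 1ξ₁ = 0.844 × 323 → ξ₁ = 272.6 mol.
Yield of Q: 3ξ₂ / 323 = 1.55 → ξ₂ = 166.9 mol.
Outlet amounts (n = n₀ + Σ ν·ξ):
  R: 323 − 1(272.6) = 50.39
  V: 0 + 1(272.6) − 1(166.9) = 105.7
  Q: 0 + 3(166.9) = 500.7

106 mol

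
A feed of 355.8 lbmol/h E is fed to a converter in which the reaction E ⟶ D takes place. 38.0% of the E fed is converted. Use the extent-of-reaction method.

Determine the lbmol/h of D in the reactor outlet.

135 lbmol/h

E reacted = 0.38 × 355.8 = 135.2 lbmol/h; ν_E = −1, so ξ = 135.2/1 = 135.2 lbmol/h.
Outlet amounts (n = n₀ + ν ξ):
  E: 355.8 − 1(135.2) = 220.6
  D: 0 + 1(135.2) = 135.2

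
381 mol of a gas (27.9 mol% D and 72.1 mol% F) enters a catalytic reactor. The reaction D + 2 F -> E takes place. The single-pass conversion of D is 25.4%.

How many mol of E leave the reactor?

D reacted = 0.254 × 106.3 = 27 mol; ν_D = −1, so ξ = 27/1 = 27 mol.
Outlet amounts (n = n₀ + ν ξ):
  D: 106.3 − 1(27) = 79.3
  F: 274.7 − 2(27) = 220.7
  E: 0 + 1(27) = 27

27 mol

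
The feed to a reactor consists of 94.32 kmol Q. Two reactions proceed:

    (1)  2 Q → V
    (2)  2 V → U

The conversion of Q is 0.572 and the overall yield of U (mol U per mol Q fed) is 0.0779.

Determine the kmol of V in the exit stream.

12.3 kmol

Conversion of Q: Q consumed = 2ξ₁ = 0.572 × 94.32 → ξ₁ = 26.98 kmol.
Yield of U: 1ξ₂ / 94.32 = 0.0779 → ξ₂ = 7.348 kmol.
Outlet amounts (n = n₀ + Σ ν·ξ):
  Q: 94.32 − 2(26.98) = 40.37
  V: 0 + 1(26.98) − 2(7.348) = 12.28
  U: 0 + 1(7.348) = 7.348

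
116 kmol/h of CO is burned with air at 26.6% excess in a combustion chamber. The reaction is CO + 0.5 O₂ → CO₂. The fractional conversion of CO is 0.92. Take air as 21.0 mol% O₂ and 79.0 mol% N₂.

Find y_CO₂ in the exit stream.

0.259

Stoichiometric O₂ = 0.5 × 116 = 58 kmol/h; O₂ fed = 58 × 1.266 = 73.43 kmol/h.
N₂ fed = 73.43 × 79/21 = 276.2 kmol/h.
Fuel reacted = 0.92 × 116 → ξ = 106.7 kmol/h.
Outlet (n = n₀ + ν ξ):
  CO: 116 − 1(106.7) = 9.28
  O₂: 73.43 − 0.5(106.7) = 20.07
  N₂: 276.2 (inert)
  CO₂: 0 + 1(106.7) = 106.7
Total out = 412.3 kmol/h; y_CO₂ = 106.7 / 412.3 = 0.2588.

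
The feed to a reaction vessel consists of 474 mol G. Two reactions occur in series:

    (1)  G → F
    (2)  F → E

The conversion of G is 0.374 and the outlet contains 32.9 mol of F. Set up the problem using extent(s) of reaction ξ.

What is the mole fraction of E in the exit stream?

0.305

Conversion of G: G consumed = 1ξ₁ = 0.374 × 474 → ξ₁ = 177.3 mol.
F balance: n_F = 0 + 1ξ₁ − 1ξ₂ = 32.9 → ξ₂ = (1·177.3 − 32.9)/1 = 144.4 mol.
Outlet amounts (n = n₀ + Σ ν·ξ):
  G: 474 − 1(177.3) = 296.7
  F: 0 + 1(177.3) − 1(144.4) = 32.9
  E: 0 + 1(144.4) = 144.4
Total out = 474 mol; y_E = 144.4 / 474 = 0.3046.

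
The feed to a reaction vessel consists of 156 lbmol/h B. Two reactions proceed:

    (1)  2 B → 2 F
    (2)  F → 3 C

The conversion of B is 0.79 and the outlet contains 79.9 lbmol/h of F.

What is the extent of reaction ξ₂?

Conversion of B: B consumed = 2ξ₁ = 0.79 × 156 → ξ₁ = 61.62 lbmol/h.
F balance: n_F = 0 + 2ξ₁ − 1ξ₂ = 79.9 → ξ₂ = (2·61.62 − 79.9)/1 = 43.34 lbmol/h.
Outlet amounts (n = n₀ + Σ ν·ξ):
  B: 156 − 2(61.62) = 32.76
  F: 0 + 2(61.62) − 1(43.34) = 79.9
  C: 0 + 3(43.34) = 130

ξ₂ = 43.3 lbmol/h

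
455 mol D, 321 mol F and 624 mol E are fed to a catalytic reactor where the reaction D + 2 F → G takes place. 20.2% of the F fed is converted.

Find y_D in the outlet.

F reacted = 0.202 × 321 = 64.84 mol; ν_F = −2, so ξ = 64.84/2 = 32.42 mol.
Outlet amounts (n = n₀ + ν ξ):
  D: 455 − 1(32.42) = 422.6
  F: 321 − 2(32.42) = 256.2
  G: 0 + 1(32.42) = 32.42
  E: 624 (inert)
Total out = 1335 mol; y_D = 422.6 / 1335 = 0.3165.

0.317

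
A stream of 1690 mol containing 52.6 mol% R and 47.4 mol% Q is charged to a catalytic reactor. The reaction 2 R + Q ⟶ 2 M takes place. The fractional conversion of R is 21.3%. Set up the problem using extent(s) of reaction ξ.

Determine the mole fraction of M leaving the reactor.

0.119

R reacted = 0.213 × 888.9 = 189.3 mol; ν_R = −2, so ξ = 189.3/2 = 94.67 mol.
Outlet amounts (n = n₀ + ν ξ):
  R: 888.9 − 2(94.67) = 699.6
  Q: 801.1 − 1(94.67) = 706.4
  M: 0 + 2(94.67) = 189.3
Total out = 1595 mol; y_M = 189.3 / 1595 = 0.1187.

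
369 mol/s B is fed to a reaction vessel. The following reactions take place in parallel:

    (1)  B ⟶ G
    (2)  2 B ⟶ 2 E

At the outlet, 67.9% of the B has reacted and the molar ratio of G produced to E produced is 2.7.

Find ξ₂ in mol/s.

Conversion of B: B consumed = 0.679 × 369 = 250.6 mol/s = 1ξ₁ + 2ξ₂.
Selectivity: 1ξ₁ / (2ξ₂) = 2.7 → ξ₁ = 5.4 ξ₂.
Substitute: (1·5.4 + 2) ξ₂ = 250.6 → ξ₂ = 33.86 mol/s, ξ₁ = 182.8 mol/s.
Outlet amounts (n = n₀ + Σ ν·ξ):
  B: 369 − 1(182.8) − 2(33.86) = 118.4
  G: 0 + 1(182.8) = 182.8
  E: 0 + 2(33.86) = 67.72

ξ₂ = 33.9 mol/s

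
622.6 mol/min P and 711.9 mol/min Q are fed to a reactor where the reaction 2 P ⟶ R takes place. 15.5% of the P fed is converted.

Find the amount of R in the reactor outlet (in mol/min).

48.3 mol/min

P reacted = 0.155 × 622.6 = 96.5 mol/min; ν_P = −2, so ξ = 96.5/2 = 48.25 mol/min.
Outlet amounts (n = n₀ + ν ξ):
  P: 622.6 − 2(48.25) = 526.1
  R: 0 + 1(48.25) = 48.25
  Q: 711.9 (inert)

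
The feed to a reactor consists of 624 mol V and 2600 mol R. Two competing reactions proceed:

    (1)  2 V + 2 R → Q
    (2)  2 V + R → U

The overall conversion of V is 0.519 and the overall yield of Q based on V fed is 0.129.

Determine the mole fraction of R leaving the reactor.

Yield of Q: 1ξ₁ / 624 = 0.129 → ξ₁ = 80.5 mol.
Conversion of V: 2ξ₁ + 2ξ₂ = 0.519 × 624 = 323.9 → ξ₂ = 81.43 mol.
Outlet amounts (n = n₀ + Σ ν·ξ):
  V: 624 − 2(80.5) − 2(81.43) = 300.1
  R: 2600 − 2(80.5) − 1(81.43) = 2358
  Q: 0 + 1(80.5) = 80.5
  U: 0 + 1(81.43) = 81.43
Total out = 2820 mol; y_R = 2358 / 2820 = 0.8361.

0.836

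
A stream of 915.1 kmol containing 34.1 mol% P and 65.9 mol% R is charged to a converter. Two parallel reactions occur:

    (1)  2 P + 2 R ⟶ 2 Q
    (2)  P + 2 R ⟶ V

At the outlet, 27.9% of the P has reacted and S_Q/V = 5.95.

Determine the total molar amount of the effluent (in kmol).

816 kmol

Conversion of P: P consumed = 0.279 × 312 = 87.06 kmol = 2ξ₁ + 1ξ₂.
Selectivity: 2ξ₁ / (1ξ₂) = 5.95 → ξ₁ = 2.975 ξ₂.
Substitute: (2·2.975 + 1) ξ₂ = 87.06 → ξ₂ = 12.53 kmol, ξ₁ = 37.27 kmol.
Outlet amounts (n = n₀ + Σ ν·ξ):
  P: 312 − 2(37.27) − 1(12.53) = 225
  R: 603.1 − 2(37.27) − 2(12.53) = 503.5
  Q: 0 + 2(37.27) = 74.53
  V: 0 + 1(12.53) = 12.53
Total out = 225 + 503.5 + 74.53 + 12.53 = 815.5 kmol.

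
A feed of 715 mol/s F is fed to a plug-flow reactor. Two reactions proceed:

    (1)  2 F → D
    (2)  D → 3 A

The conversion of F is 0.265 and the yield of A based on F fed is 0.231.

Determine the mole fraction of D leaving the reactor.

Conversion of F: F consumed = 2ξ₁ = 0.265 × 715 → ξ₁ = 94.74 mol/s.
Yield of A: 3ξ₂ / 715 = 0.231 → ξ₂ = 55.06 mol/s.
Outlet amounts (n = n₀ + Σ ν·ξ):
  F: 715 − 2(94.74) = 525.5
  D: 0 + 1(94.74) − 1(55.06) = 39.68
  A: 0 + 3(55.06) = 165.2
Total out = 730.4 mol/s; y_D = 39.68 / 730.4 = 0.05433.

0.0543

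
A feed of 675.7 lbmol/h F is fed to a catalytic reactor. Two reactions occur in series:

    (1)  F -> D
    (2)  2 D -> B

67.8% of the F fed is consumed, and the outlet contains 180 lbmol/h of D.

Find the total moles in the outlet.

Conversion of F: F consumed = 1ξ₁ = 0.678 × 675.7 → ξ₁ = 458.1 lbmol/h.
D balance: n_D = 0 + 1ξ₁ − 2ξ₂ = 180 → ξ₂ = (1·458.1 − 180)/2 = 139.1 lbmol/h.
Outlet amounts (n = n₀ + Σ ν·ξ):
  F: 675.7 − 1(458.1) = 217.6
  D: 0 + 1(458.1) − 2(139.1) = 180
  B: 0 + 1(139.1) = 139.1
Total out = 217.6 + 180 + 139.1 = 536.6 lbmol/h.

537 lbmol/h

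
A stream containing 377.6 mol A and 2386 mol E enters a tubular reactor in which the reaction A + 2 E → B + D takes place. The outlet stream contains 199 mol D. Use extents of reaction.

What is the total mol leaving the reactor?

For D: n = n₀ + 1ξ → 199 = 0 + 1ξ, giving ξ = 199 mol.
Outlet amounts (n = n₀ + ν ξ):
  A: 377.6 − 1(199) = 178.6
  E: 2386 − 2(199) = 1988
  B: 0 + 1(199) = 199
  D: 0 + 1(199) = 199
Total out = 178.6 + 1988 + 199 + 199 = 2565 mol.

2560 mol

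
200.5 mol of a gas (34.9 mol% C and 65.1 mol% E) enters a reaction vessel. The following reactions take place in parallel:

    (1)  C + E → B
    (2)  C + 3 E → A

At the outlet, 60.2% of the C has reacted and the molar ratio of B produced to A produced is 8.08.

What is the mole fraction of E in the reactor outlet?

Conversion of C: C consumed = 0.602 × 69.97 = 42.12 mol = 1ξ₁ + 1ξ₂.
Selectivity: 1ξ₁ / (1ξ₂) = 8.08 → ξ₁ = 8.08 ξ₂.
Substitute: (1·8.08 + 1) ξ₂ = 42.12 → ξ₂ = 4.639 mol, ξ₁ = 37.49 mol.
Outlet amounts (n = n₀ + Σ ν·ξ):
  C: 69.97 − 1(37.49) − 1(4.639) = 27.85
  E: 130.5 − 1(37.49) − 3(4.639) = 79.12
  B: 0 + 1(37.49) = 37.49
  A: 0 + 1(4.639) = 4.639
Total out = 149.1 mol; y_E = 79.12 / 149.1 = 0.5307.

0.531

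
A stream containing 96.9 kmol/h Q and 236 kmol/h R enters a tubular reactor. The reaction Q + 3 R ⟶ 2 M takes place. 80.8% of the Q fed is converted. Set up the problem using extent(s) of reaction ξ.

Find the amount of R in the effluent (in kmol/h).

Q reacted = 0.808 × 96.9 = 78.3 kmol/h; ν_Q = −1, so ξ = 78.3/1 = 78.3 kmol/h.
Outlet amounts (n = n₀ + ν ξ):
  Q: 96.9 − 1(78.3) = 18.6
  R: 236 − 3(78.3) = 1.114
  M: 0 + 2(78.3) = 156.6

1.11 kmol/h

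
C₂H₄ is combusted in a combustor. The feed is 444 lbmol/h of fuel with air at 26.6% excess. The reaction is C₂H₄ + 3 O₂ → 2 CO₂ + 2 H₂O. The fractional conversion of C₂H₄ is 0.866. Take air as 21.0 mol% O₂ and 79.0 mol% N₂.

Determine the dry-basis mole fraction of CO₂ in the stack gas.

0.0998

Stoichiometric O₂ = 3 × 444 = 1332 lbmol/h; O₂ fed = 1332 × 1.266 = 1686 lbmol/h.
N₂ fed = 1686 × 79/21 = 6344 lbmol/h.
Fuel reacted = 0.866 × 444 → ξ = 384.5 lbmol/h.
Outlet (n = n₀ + ν ξ):
  C₂H₄: 444 − 1(384.5) = 59.5
  O₂: 1686 − 3(384.5) = 532.8
  N₂: 6344 (inert)
  CO₂: 0 + 2(384.5) = 769
  H₂O: 0 + 2(384.5) = 769
Dry total = 7705 lbmol/h; y_CO₂ (dry) = 769 / 7705 = 0.09981.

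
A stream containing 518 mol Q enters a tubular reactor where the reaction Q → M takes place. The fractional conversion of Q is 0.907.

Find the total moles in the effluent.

Q reacted = 0.907 × 518 = 469.8 mol; ν_Q = −1, so ξ = 469.8/1 = 469.8 mol.
Outlet amounts (n = n₀ + ν ξ):
  Q: 518 − 1(469.8) = 48.17
  M: 0 + 1(469.8) = 469.8
Total out = 48.17 + 469.8 = 518 mol.

518 mol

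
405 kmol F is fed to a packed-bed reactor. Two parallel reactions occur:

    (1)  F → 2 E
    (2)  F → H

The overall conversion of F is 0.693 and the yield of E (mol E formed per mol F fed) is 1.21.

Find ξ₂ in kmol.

ξ₂ = 35.6 kmol

Yield of E: 2ξ₁ / 405 = 1.21 → ξ₁ = 245 kmol.
Conversion of F: 1ξ₁ + 1ξ₂ = 0.693 × 405 = 280.7 → ξ₂ = 35.64 kmol.
Outlet amounts (n = n₀ + Σ ν·ξ):
  F: 405 − 1(245) − 1(35.64) = 124.3
  E: 0 + 2(245) = 490.1
  H: 0 + 1(35.64) = 35.64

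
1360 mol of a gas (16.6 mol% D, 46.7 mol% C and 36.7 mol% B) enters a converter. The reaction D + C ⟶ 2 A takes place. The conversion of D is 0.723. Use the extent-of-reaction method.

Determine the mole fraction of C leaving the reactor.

0.347

D reacted = 0.723 × 225.8 = 163.2 mol; ν_D = −1, so ξ = 163.2/1 = 163.2 mol.
Outlet amounts (n = n₀ + ν ξ):
  D: 225.8 − 1(163.2) = 62.54
  C: 635.1 − 1(163.2) = 471.9
  A: 0 + 2(163.2) = 326.4
  B: 499.1 (inert)
Total out = 1360 mol; y_C = 471.9 / 1360 = 0.347.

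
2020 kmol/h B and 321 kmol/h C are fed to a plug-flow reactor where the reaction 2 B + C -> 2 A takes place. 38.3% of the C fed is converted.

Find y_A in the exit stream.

C reacted = 0.383 × 321 = 122.9 kmol/h; ν_C = −1, so ξ = 122.9/1 = 122.9 kmol/h.
Outlet amounts (n = n₀ + ν ξ):
  B: 2020 − 2(122.9) = 1774
  C: 321 − 1(122.9) = 198.1
  A: 0 + 2(122.9) = 245.9
Total out = 2218 kmol/h; y_A = 245.9 / 2218 = 0.1109.

0.111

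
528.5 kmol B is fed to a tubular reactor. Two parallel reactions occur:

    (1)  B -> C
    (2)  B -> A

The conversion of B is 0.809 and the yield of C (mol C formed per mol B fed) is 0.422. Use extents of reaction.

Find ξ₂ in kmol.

Yield of C: 1ξ₁ / 528.5 = 0.422 → ξ₁ = 223 kmol.
Conversion of B: 1ξ₁ + 1ξ₂ = 0.809 × 528.5 = 427.6 → ξ₂ = 204.5 kmol.
Outlet amounts (n = n₀ + Σ ν·ξ):
  B: 528.5 − 1(223) − 1(204.5) = 100.9
  C: 0 + 1(223) = 223
  A: 0 + 1(204.5) = 204.5

ξ₂ = 205 kmol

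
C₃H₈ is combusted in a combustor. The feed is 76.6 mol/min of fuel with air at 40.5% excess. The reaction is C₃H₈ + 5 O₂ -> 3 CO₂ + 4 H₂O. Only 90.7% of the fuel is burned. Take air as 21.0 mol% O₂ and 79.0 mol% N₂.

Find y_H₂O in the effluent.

0.103

Stoichiometric O₂ = 5 × 76.6 = 383 mol/min; O₂ fed = 383 × 1.405 = 538.1 mol/min.
N₂ fed = 538.1 × 79/21 = 2024 mol/min.
Fuel reacted = 0.907 × 76.6 → ξ = 69.48 mol/min.
Outlet (n = n₀ + ν ξ):
  C₃H₈: 76.6 − 1(69.48) = 7.124
  O₂: 538.1 − 5(69.48) = 190.7
  N₂: 2024 (inert)
  CO₂: 0 + 3(69.48) = 208.4
  H₂O: 0 + 4(69.48) = 277.9
Total out = 2709 mol/min; y_H₂O = 277.9 / 2709 = 0.1026.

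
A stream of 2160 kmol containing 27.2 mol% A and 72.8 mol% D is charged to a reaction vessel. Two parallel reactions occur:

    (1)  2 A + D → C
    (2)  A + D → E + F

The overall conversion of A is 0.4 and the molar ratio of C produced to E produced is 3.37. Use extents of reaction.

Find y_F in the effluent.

Conversion of A: A consumed = 0.4 × 587.5 = 235 kmol = 2ξ₁ + 1ξ₂.
Selectivity: 1ξ₁ / (1ξ₂) = 3.37 → ξ₁ = 3.37 ξ₂.
Substitute: (2·3.37 + 1) ξ₂ = 235 → ξ₂ = 30.36 kmol, ξ₁ = 102.3 kmol.
Outlet amounts (n = n₀ + Σ ν·ξ):
  A: 587.5 − 2(102.3) − 1(30.36) = 352.5
  D: 1572 − 1(102.3) − 1(30.36) = 1440
  C: 0 + 1(102.3) = 102.3
  E: 0 + 1(30.36) = 30.36
  F: 0 + 1(30.36) = 30.36
Total out = 1955 kmol; y_F = 30.36 / 1955 = 0.01553.

0.0155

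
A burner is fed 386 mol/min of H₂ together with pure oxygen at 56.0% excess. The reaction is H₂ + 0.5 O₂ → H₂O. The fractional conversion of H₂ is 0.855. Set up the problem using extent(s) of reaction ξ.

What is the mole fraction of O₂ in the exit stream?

Stoichiometric O₂ = 0.5 × 386 = 193 mol/min; O₂ fed = 193 × 1.560 = 301.1 mol/min.
Fuel reacted = 0.855 × 386 → ξ = 330 mol/min.
Outlet (n = n₀ + ν ξ):
  H₂: 386 − 1(330) = 55.97
  O₂: 301.1 − 0.5(330) = 136.1
  H₂O: 0 + 1(330) = 330
Total out = 522.1 mol/min; y_O₂ = 136.1 / 522.1 = 0.2606.

0.261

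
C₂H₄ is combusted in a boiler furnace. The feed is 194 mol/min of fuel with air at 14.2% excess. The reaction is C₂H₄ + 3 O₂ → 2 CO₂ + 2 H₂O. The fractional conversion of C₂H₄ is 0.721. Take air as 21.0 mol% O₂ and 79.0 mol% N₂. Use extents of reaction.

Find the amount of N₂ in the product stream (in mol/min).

Stoichiometric O₂ = 3 × 194 = 582 mol/min; O₂ fed = 582 × 1.142 = 664.6 mol/min.
N₂ fed = 664.6 × 79/21 = 2500 mol/min.
Fuel reacted = 0.721 × 194 → ξ = 139.9 mol/min.
Outlet (n = n₀ + ν ξ):
  C₂H₄: 194 − 1(139.9) = 54.13
  O₂: 664.6 − 3(139.9) = 245
  N₂: 2500 (inert)
  CO₂: 0 + 2(139.9) = 279.7
  H₂O: 0 + 2(139.9) = 279.7

2500 mol/min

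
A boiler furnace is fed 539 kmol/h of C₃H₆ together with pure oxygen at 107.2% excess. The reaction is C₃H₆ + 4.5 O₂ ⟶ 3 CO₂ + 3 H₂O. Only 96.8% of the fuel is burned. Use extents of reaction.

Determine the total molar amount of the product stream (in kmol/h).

Stoichiometric O₂ = 4.5 × 539 = 2426 kmol/h; O₂ fed = 2426 × 2.072 = 5026 kmol/h.
Fuel reacted = 0.968 × 539 → ξ = 521.8 kmol/h.
Outlet (n = n₀ + ν ξ):
  C₃H₆: 539 − 1(521.8) = 17.25
  O₂: 5026 − 4.5(521.8) = 2678
  CO₂: 0 + 3(521.8) = 1565
  H₂O: 0 + 3(521.8) = 1565
Total out = 17.25 + 2678 + 1565 + 1565 = 5826 kmol/h.

5830 kmol/h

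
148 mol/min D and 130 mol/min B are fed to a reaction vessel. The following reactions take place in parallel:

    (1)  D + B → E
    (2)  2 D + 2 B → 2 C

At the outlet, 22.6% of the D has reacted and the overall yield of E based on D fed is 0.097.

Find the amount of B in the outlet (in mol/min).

Yield of E: 1ξ₁ / 148 = 0.097 → ξ₁ = 14.36 mol/min.
Conversion of D: 1ξ₁ + 2ξ₂ = 0.226 × 148 = 33.45 → ξ₂ = 9.546 mol/min.
Outlet amounts (n = n₀ + Σ ν·ξ):
  D: 148 − 1(14.36) − 2(9.546) = 114.6
  B: 130 − 1(14.36) − 2(9.546) = 96.55
  E: 0 + 1(14.36) = 14.36
  C: 0 + 2(9.546) = 19.09

96.6 mol/min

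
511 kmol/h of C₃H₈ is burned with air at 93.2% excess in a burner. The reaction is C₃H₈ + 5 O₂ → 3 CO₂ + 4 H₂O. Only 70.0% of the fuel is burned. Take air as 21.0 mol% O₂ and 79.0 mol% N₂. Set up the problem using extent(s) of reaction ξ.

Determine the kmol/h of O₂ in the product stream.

Stoichiometric O₂ = 5 × 511 = 2555 kmol/h; O₂ fed = 2555 × 1.932 = 4936 kmol/h.
N₂ fed = 4936 × 79/21 = 18570 kmol/h.
Fuel reacted = 0.7 × 511 → ξ = 357.7 kmol/h.
Outlet (n = n₀ + ν ξ):
  C₃H₈: 511 − 1(357.7) = 153.3
  O₂: 4936 − 5(357.7) = 3148
  N₂: 18570 (inert)
  CO₂: 0 + 3(357.7) = 1073
  H₂O: 0 + 4(357.7) = 1431

3150 kmol/h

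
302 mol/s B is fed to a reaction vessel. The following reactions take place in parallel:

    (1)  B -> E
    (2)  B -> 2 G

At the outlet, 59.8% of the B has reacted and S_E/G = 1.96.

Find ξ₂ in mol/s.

Conversion of B: B consumed = 0.598 × 302 = 180.6 mol/s = 1ξ₁ + 1ξ₂.
Selectivity: 1ξ₁ / (2ξ₂) = 1.96 → ξ₁ = 3.92 ξ₂.
Substitute: (1·3.92 + 1) ξ₂ = 180.6 → ξ₂ = 36.71 mol/s, ξ₁ = 143.9 mol/s.
Outlet amounts (n = n₀ + Σ ν·ξ):
  B: 302 − 1(143.9) − 1(36.71) = 121.4
  E: 0 + 1(143.9) = 143.9
  G: 0 + 2(36.71) = 73.41

ξ₂ = 36.7 mol/s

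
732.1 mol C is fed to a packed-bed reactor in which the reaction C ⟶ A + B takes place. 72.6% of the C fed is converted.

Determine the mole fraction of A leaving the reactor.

C reacted = 0.726 × 732.1 = 531.5 mol; ν_C = −1, so ξ = 531.5/1 = 531.5 mol.
Outlet amounts (n = n₀ + ν ξ):
  C: 732.1 − 1(531.5) = 200.6
  A: 0 + 1(531.5) = 531.5
  B: 0 + 1(531.5) = 531.5
Total out = 1264 mol; y_A = 531.5 / 1264 = 0.4206.

0.421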